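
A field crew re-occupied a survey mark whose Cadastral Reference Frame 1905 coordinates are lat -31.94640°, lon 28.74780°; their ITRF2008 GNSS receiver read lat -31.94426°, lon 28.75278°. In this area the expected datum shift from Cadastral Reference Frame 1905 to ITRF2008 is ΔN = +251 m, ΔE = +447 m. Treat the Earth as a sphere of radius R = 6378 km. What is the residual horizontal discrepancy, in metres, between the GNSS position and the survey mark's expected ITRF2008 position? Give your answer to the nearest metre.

Observed coordinate differences: Δφ = +0.00214°, Δλ = +0.00498°.
Converting to metres (1° lat = 111317 m, cos φ = 0.848543): observed ΔN = 238.2 m, observed ΔE = 470.4 m.
Subtracting the expected shift leaves a residual of 238.2 − (251) = -12.8 m north and 470.4 − (447) = 23.4 m east.
Residual distance = √((-12.8)² + 23.4²) = 26.7 m.

27 m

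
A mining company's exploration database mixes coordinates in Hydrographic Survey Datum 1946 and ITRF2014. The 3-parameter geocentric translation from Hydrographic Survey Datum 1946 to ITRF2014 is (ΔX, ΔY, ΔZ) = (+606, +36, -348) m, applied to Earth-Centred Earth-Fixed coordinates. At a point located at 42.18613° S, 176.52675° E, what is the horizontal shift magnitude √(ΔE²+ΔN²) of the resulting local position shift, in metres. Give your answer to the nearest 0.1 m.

666.6 m

At φ = -42.18613°, λ = 176.52675°: sin φ = -0.671541, cos φ = 0.740967, sin λ = 0.060583, cos λ = -0.998163.
ΔE = −sin λ·ΔX + cos λ·ΔY = −(0.060583)·(606) + (-0.998163)·(36) = -72.65 m.
ΔN = −sin φ cos λ·ΔX − sin φ sin λ·ΔY + cos φ·ΔZ = −(-0.671541)(-0.998163)(606) − (-0.671541)(0.060583)(36) + (0.740967)(-348) = -662.60 m.
Horizontal magnitude = √(ΔE² + ΔN²) = √((-72.65)² + (-662.60)²) = 666.57 m.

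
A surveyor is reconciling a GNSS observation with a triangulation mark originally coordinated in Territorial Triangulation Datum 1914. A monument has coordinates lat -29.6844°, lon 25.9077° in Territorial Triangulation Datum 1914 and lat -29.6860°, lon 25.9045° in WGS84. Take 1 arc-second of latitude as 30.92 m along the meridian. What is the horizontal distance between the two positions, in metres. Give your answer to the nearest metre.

357 m

Δφ = -29.6860° − -29.6844° = -0.0016°; Δλ = 25.9045° − 25.9077° = -0.0032°.
1° of latitude = 3600 × 30.92 = 111312 m.
ΔN = Δφ × 111312 = -178.1 m; ΔE = Δλ × 111312 × cos(-29.6844°) = -0.0032 × 111312 × 0.868766 = -309.5 m.
Distance = √(ΔE² + ΔN²) = √((-309.5)² + (-178.1)²) = 357.0 m.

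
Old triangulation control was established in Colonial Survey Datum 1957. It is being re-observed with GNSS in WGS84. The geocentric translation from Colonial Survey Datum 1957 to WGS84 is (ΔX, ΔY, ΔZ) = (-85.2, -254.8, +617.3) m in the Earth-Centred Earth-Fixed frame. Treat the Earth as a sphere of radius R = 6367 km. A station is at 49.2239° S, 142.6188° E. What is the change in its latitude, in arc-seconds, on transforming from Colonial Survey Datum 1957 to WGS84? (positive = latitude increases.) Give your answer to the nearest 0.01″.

Δφ = 10.93″

sin φ = -0.757268, cos φ = 0.653105, sin λ = 0.607115, cos λ = -0.794614.
North component: ΔN = −sin φ cos λ·ΔX − sin φ sin λ·ΔY + cos φ·ΔZ = −(-0.757268)(-0.794614)(-85.2) − (-0.757268)(0.607115)(-254.8) + (0.653105)(617.3) = 337.29 m.
1° of latitude spans πR/180 = 111125 m, so Δφ = 337.29 / 111125 × 3600 = 10.927″.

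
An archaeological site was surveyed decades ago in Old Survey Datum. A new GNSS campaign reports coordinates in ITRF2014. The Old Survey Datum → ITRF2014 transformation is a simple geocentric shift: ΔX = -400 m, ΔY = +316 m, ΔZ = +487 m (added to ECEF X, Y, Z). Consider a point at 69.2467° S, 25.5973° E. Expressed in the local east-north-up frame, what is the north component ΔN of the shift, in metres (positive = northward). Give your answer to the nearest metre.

At φ = -69.2467°, λ = 25.5973°: sin φ = -0.935115, cos φ = 0.354345, sin λ = 0.432043, cos λ = 0.901853.
ΔN = −sin φ cos λ·ΔX − sin φ sin λ·ΔY + cos φ·ΔZ = −(-0.935115)(0.901853)(-400) − (-0.935115)(0.432043)(316) + (0.354345)(487) = -37.10 m.

ΔN = -37 m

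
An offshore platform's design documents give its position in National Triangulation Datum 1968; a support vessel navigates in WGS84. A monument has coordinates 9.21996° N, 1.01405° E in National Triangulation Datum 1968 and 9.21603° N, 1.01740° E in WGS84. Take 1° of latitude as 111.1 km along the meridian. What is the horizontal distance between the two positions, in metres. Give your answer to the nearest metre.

571 m

Δφ = 9.21603° − 9.21996° = -0.00393°; Δλ = 1.01740° − 1.01405° = +0.00335°.
ΔN = Δφ × 111100 = -436.6 m; ΔE = Δλ × 111100 × cos(9.21996°) = +0.00335 × 111100 × 0.987081 = 367.4 m.
Distance = √(ΔE² + ΔN²) = √(367.4² + (-436.6)²) = 570.6 m.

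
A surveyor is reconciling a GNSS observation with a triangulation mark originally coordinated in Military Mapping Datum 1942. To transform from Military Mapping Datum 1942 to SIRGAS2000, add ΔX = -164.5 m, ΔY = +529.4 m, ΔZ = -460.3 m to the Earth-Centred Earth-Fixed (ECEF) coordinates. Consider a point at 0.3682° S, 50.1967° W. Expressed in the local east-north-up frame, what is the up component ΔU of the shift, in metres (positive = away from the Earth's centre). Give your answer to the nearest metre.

ΔU = -509 m

At φ = -0.3682°, λ = -50.1967°: sin φ = -0.006426, cos φ = 0.999979, sin λ = -0.768247, cos λ = 0.640154.
ΔU = cos φ cos λ·ΔX + cos φ sin λ·ΔY + sin φ·ΔZ = (0.999979)(0.640154)(-164.5) + (0.999979)(-0.768247)(529.4) + (-0.006426)(-460.3) = -509.05 m.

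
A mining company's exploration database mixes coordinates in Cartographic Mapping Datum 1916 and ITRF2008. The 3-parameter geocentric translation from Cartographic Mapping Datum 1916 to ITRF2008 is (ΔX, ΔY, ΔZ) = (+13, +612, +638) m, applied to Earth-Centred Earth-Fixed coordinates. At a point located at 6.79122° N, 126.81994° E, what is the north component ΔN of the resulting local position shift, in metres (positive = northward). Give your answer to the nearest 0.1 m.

ΔN = 576.5 m

At φ = 6.79122°, λ = 126.81994°: sin φ = 0.118252, cos φ = 0.992984, sin λ = 0.800523, cos λ = -0.599302.
ΔN = −sin φ cos λ·ΔX − sin φ sin λ·ΔY + cos φ·ΔZ = −(0.118252)(-0.599302)(13) − (0.118252)(0.800523)(612) + (0.992984)(638) = 576.51 m.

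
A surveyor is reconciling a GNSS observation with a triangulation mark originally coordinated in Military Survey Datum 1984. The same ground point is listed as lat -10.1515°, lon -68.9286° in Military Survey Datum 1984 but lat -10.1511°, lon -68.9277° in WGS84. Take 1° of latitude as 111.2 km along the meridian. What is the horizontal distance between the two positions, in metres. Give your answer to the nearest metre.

108 m

Δφ = -10.1511° − -10.1515° = +0.0004°; Δλ = -68.9277° − -68.9286° = +0.0009°.
ΔN = Δφ × 111200 = 44.5 m; ΔE = Δλ × 111200 × cos(-10.1515°) = +0.0009 × 111200 × 0.984345 = 98.5 m.
Distance = √(ΔE² + ΔN²) = √(98.5² + 44.5²) = 108.1 m.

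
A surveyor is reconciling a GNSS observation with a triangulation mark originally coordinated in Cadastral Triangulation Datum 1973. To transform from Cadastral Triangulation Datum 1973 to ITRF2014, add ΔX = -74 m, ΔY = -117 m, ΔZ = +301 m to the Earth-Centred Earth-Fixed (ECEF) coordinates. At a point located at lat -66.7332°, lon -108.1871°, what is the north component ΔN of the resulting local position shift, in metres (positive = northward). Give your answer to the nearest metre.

The local north axis is (−sin φ cos λ, −sin φ sin λ, cos φ), giving ΔN = 21.219 + 102.115 + 118.899 = 242.23 m.

ΔN = 242 m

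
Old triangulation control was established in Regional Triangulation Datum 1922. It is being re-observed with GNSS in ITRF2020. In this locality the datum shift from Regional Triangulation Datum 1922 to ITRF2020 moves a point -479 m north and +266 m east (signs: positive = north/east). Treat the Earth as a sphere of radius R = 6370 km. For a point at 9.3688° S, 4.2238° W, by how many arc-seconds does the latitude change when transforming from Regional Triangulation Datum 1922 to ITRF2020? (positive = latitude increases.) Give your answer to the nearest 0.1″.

Δφ = -15.5″

On a sphere of radius R, 1 rad of latitude = R, so Δφ = ΔN / R = -479.0 / 6370000 = -7.5196e-05 rad = -15.510″.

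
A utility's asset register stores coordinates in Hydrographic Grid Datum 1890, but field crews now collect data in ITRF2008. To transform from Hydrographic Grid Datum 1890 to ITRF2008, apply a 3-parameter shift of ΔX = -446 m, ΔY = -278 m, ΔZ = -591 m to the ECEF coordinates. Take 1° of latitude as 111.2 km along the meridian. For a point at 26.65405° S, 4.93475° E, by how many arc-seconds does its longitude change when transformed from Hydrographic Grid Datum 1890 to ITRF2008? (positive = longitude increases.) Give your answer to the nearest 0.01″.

Δλ = -8.64″

sin φ = -0.448602, cos φ = 0.893731, sin λ = 0.086021, cos λ = 0.996293.
East component: ΔE = −sin λ·ΔX + cos λ·ΔY = −(0.086021)(-446) + (0.996293)(-278) = -238.60 m.
1° of latitude spans 111200 m; at latitude φ, 1° of longitude spans that × cos φ = 99382.9 m, so Δλ = -238.60 / 99382.9 × 3600 = -8.643″.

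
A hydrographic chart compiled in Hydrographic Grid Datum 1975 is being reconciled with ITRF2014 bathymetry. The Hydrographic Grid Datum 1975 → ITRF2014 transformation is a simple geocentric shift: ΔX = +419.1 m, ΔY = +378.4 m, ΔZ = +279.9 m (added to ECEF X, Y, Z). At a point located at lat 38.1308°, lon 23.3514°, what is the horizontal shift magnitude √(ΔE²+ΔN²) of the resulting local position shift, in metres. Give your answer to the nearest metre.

At φ = 38.1308°, λ = 23.3514°: sin φ = 0.617459, cos φ = 0.786603, sin λ = 0.396369, cos λ = 0.918091.
ΔE = −sin λ·ΔX + cos λ·ΔY = −(0.396369)·(419.1) + (0.918091)·(378.4) = 181.29 m.
ΔN = −sin φ cos λ·ΔX − sin φ sin λ·ΔY + cos φ·ΔZ = −(0.617459)(0.918091)(419.1) − (0.617459)(0.396369)(378.4) + (0.786603)(279.9) = -110.02 m.
Horizontal magnitude = √(ΔE² + ΔN²) = √(181.29² + (-110.02)²) = 212.06 m.

212 m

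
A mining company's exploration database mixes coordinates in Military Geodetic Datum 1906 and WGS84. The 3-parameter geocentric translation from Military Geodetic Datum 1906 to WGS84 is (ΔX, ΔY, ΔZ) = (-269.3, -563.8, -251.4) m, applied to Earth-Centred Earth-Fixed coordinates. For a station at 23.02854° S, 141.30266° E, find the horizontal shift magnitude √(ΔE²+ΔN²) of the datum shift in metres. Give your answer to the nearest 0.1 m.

672.7 m

The local east axis at (φ, λ) is (−sin λ, cos λ, 0), so ΔE = −sin(141.30266°)·(-269.3) + cos(141.30266°)·(-563.8) = 608.39 m.
The local north axis is (−sin φ cos λ, −sin φ sin λ, cos φ), giving ΔN = 82.219 − 137.891 − 231.366 = -287.04 m.
Horizontal magnitude = √(ΔE² + ΔN²) = √(608.39² + (-287.04)²) = 672.70 m.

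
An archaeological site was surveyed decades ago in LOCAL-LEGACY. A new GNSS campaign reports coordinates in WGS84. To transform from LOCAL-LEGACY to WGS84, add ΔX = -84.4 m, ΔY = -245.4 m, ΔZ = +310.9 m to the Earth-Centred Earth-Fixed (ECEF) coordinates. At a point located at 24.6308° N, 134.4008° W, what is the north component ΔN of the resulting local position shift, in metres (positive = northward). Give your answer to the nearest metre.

ΔN = 185 m

At φ = 24.6308°, λ = -134.4008°: sin φ = 0.416770, cos φ = 0.909012, sin λ = -0.714463, cos λ = -0.699673.
ΔN = −sin φ cos λ·ΔX − sin φ sin λ·ΔY + cos φ·ΔZ = −(0.416770)(-0.699673)(-84.4) − (0.416770)(-0.714463)(-245.4) + (0.909012)(310.9) = 184.93 m.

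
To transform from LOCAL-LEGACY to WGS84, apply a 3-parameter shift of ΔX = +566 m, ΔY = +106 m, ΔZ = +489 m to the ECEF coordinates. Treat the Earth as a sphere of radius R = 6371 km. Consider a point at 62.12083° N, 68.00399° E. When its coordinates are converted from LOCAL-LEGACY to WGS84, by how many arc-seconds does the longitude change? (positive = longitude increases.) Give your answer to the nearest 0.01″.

Δλ = -33.59″

sin φ = 0.883936, cos φ = 0.467608, sin λ = 0.927210, cos λ = 0.374542.
East component: ΔE = −sin λ·ΔX + cos λ·ΔY = −(0.927210)(566) + (0.374542)(106) = -485.10 m.
1° of latitude spans πR/180 = 111195 m; at latitude φ, 1° of longitude spans that × cos φ = 51995.7 m, so Δλ = -485.10 / 51995.7 × 3600 = -33.587″.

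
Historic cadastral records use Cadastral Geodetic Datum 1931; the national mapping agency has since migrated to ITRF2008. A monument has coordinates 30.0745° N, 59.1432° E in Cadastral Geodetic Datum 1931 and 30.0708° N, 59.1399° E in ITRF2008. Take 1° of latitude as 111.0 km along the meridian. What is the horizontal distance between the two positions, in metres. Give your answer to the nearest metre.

Δφ = 30.0708° − 30.0745° = -0.0037°; Δλ = 59.1399° − 59.1432° = -0.0033°.
ΔN = Δφ × 111000 = -410.7 m; ΔE = Δλ × 111000 × cos(30.0745°) = -0.0033 × 111000 × 0.865375 = -317.0 m.
Distance = √(ΔE² + ΔN²) = √((-317.0)² + (-410.7)²) = 518.8 m.

519 m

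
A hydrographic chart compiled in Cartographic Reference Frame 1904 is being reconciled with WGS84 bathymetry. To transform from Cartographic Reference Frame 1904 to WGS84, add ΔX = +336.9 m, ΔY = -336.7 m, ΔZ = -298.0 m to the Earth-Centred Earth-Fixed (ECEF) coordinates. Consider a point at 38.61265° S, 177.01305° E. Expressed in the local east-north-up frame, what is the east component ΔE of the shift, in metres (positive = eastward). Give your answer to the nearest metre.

ΔE = 319 m

At φ = -38.61265°, λ = 177.01305°: sin φ = -0.624052, cos φ = 0.781383, sin λ = 0.052109, cos λ = -0.998641.
ΔE = −sin λ·ΔX + cos λ·ΔY = −(0.052109)·(336.9) + (-0.998641)·(-336.7) = 318.69 m.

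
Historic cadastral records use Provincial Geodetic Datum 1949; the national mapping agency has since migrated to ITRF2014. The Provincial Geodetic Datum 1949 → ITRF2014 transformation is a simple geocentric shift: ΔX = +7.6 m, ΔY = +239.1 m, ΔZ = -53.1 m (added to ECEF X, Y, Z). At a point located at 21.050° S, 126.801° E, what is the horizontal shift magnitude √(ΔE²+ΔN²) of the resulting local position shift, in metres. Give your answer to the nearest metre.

150 m

At φ = -21.050°, λ = 126.801°: sin φ = -0.359183, cos φ = 0.933267, sin λ = 0.800721, cos λ = -0.599038.
ΔE = −sin λ·ΔX + cos λ·ΔY = −(0.800721)·(7.6) + (-0.599038)·(239.1) = -149.32 m.
ΔN = −sin φ cos λ·ΔX − sin φ sin λ·ΔY + cos φ·ΔZ = −(-0.359183)(-0.599038)(7.6) − (-0.359183)(0.800721)(239.1) + (0.933267)(-53.1) = 17.57 m.
Horizontal magnitude = √(ΔE² + ΔN²) = √((-149.32)² + 17.57²) = 150.35 m.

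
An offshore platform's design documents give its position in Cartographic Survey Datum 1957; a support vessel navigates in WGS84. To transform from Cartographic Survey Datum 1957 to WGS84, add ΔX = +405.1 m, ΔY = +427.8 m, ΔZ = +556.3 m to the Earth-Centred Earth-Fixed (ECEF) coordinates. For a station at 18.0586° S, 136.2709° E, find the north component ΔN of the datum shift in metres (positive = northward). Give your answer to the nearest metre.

ΔN = 530 m

The local north axis is (−sin φ cos λ, −sin φ sin λ, cos φ), giving ΔN = -90.744 + 91.669 + 528.897 = 529.82 m.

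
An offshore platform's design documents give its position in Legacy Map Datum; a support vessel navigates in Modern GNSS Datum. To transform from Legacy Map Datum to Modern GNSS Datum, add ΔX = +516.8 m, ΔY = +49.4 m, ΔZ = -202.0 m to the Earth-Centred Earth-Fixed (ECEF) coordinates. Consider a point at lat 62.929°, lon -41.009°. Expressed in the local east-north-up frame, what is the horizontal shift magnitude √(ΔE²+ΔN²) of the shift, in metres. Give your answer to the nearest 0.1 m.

556.8 m

The local east axis at (φ, λ) is (−sin λ, cos λ, 0), so ΔE = −sin(-41.009°)·516.8 + cos(-41.009°)·49.4 = 376.39 m.
The local north axis is (−sin φ cos λ, −sin φ sin λ, cos φ), giving ΔN = -347.256 + 28.864 − 91.929 = -410.32 m.
Horizontal magnitude = √(ΔE² + ΔN²) = √(376.39² + (-410.32)²) = 556.81 m.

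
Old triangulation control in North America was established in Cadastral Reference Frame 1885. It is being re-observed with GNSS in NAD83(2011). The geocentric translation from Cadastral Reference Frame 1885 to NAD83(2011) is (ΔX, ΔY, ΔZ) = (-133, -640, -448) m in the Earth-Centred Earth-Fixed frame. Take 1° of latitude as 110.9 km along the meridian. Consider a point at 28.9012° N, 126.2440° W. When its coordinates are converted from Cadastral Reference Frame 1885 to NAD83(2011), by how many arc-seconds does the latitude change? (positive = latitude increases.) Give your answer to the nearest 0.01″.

Δφ = -22.06″

sin φ = 0.483301, cos φ = 0.875454, sin λ = -0.806507, cos λ = -0.591225.
North component: ΔN = −sin φ cos λ·ΔX − sin φ sin λ·ΔY + cos φ·ΔZ = −(0.483301)(-0.591225)(-133) − (0.483301)(-0.806507)(-640) + (0.875454)(-448) = -679.67 m.
1° of latitude spans 110900 m, so Δφ = -679.67 / 110900 × 3600 = -22.063″.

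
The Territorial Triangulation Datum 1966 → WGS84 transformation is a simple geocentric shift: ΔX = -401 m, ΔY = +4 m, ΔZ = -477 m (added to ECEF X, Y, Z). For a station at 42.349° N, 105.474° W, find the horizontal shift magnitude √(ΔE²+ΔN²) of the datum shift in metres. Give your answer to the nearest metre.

The local east axis at (φ, λ) is (−sin λ, cos λ, 0), so ΔE = −sin(-105.474°)·(-401) + cos(-105.474°)·4 = -387.53 m.
The local north axis is (−sin φ cos λ, −sin φ sin λ, cos φ), giving ΔN = -72.071 + 2.597 − 352.529 = -422.00 m.
Horizontal magnitude = √(ΔE² + ΔN²) = √((-387.53)² + (-422.00)²) = 572.95 m.

573 m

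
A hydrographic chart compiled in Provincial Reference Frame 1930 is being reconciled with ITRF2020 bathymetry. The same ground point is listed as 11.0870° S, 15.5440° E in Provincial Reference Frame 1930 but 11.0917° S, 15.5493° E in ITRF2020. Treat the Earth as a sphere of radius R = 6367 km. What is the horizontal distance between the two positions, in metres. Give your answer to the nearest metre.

779 m

Δφ = -11.0917° − -11.0870° = -0.0047°; Δλ = 15.5493° − 15.5440° = +0.0053°.
1° along a meridian = πR/180 = 111125 m.
ΔN = Δφ × 111125 = -522.3 m; ΔE = Δλ × 111125 × cos(-11.0870°) = +0.0053 × 111125 × 0.981336 = 578.0 m.
Distance = √(ΔE² + ΔN²) = √(578.0² + (-522.3)²) = 779.0 m.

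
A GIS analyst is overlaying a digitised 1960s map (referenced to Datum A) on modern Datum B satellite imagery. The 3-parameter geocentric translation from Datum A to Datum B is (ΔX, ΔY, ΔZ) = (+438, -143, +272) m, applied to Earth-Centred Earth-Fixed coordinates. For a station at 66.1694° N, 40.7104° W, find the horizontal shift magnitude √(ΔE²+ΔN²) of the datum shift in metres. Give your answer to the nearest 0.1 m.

At φ = 66.1694°, λ = -40.7104°: sin φ = 0.914744, cos φ = 0.404034, sin λ = -0.652236, cos λ = 0.758016.
ΔE = −sin λ·ΔX + cos λ·ΔY = −(-0.652236)·(438) + (0.758016)·(-143) = 177.28 m.
ΔN = −sin φ cos λ·ΔX − sin φ sin λ·ΔY + cos φ·ΔZ = −(0.914744)(0.758016)(438) − (0.914744)(-0.652236)(-143) + (0.404034)(272) = -279.13 m.
Horizontal magnitude = √(ΔE² + ΔN²) = √(177.28² + (-279.13)²) = 330.67 m.

330.7 m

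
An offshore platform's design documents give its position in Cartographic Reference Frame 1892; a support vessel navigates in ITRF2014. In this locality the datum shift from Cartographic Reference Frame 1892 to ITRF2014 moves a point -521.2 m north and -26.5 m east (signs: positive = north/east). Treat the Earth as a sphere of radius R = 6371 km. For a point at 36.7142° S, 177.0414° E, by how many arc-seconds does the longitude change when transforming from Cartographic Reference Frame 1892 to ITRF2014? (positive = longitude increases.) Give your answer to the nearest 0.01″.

Δλ = -1.07″

At latitude -36.7142°, cos φ = 0.801628.
One radian of longitude at latitude φ spans R cos φ, so Δλ = ΔE / (R cos φ) = -26.5 / (6371000 × 0.801628) = -5.1888e-06 rad = -1.070″.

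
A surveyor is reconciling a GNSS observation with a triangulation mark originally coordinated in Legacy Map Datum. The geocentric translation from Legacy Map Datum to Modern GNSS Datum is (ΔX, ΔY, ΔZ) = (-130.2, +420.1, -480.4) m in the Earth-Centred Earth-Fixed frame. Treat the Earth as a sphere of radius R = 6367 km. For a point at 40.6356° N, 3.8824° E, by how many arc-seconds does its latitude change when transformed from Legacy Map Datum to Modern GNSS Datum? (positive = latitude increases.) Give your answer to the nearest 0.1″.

sin φ = 0.651246, cos φ = 0.758867, sin λ = 0.067709, cos λ = 0.997705.
North component: ΔN = −sin φ cos λ·ΔX − sin φ sin λ·ΔY + cos φ·ΔZ = −(0.651246)(0.997705)(-130.2) − (0.651246)(0.067709)(420.1) + (0.758867)(-480.4) = -298.49 m.
1° of latitude spans πR/180 = 111125 m, so Δφ = -298.49 / 111125 × 3600 = -9.670″.

Δφ = -9.7″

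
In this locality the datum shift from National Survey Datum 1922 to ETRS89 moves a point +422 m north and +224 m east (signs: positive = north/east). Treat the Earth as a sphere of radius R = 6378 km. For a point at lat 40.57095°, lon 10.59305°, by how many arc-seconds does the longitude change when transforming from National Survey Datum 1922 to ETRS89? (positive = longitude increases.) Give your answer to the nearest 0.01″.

Δλ = 9.54″

At latitude 40.57095°, cos φ = 0.759601.
One radian of longitude at latitude φ spans R cos φ, so Δλ = ΔE / (R cos φ) = 224.0 / (6378000 × 0.759601) = 4.6236e-05 rad = 9.537″.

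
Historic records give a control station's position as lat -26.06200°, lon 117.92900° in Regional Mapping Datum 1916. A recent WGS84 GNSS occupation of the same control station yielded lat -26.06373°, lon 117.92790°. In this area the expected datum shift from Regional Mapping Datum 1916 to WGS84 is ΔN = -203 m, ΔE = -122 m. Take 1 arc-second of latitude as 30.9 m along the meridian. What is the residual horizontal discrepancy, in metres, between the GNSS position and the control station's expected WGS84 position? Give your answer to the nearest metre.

16 m

Observed coordinate differences: Δφ = -0.00173°, Δλ = -0.00110°.
Converting to metres (1° lat = 111240 m, cos φ = 0.898319): observed ΔN = -192.4 m, observed ΔE = -109.9 m.
Subtracting the expected shift leaves a residual of -192.4 − (-203) = 10.6 m north and -109.9 − (-122) = 12.1 m east.
Residual distance = √(10.6² + 12.1²) = 16.0 m.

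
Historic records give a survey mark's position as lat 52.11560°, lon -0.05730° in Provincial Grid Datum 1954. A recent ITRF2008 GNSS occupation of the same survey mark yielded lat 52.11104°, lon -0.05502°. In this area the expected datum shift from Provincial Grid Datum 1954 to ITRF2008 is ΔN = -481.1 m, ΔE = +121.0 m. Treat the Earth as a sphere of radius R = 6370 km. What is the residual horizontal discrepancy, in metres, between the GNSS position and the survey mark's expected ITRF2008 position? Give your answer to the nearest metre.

Observed coordinate differences: Δφ = -0.00456°, Δλ = +0.00228°.
Converting to metres (1° lat = 111177 m, cos φ = 0.614070): observed ΔN = -507.0 m, observed ΔE = 155.7 m.
Subtracting the expected shift leaves a residual of -507.0 − (-481.1) = -25.9 m north and 155.7 − (121.0) = 34.7 m east.
Residual distance = √((-25.9)² + 34.7²) = 43.2 m.

43 m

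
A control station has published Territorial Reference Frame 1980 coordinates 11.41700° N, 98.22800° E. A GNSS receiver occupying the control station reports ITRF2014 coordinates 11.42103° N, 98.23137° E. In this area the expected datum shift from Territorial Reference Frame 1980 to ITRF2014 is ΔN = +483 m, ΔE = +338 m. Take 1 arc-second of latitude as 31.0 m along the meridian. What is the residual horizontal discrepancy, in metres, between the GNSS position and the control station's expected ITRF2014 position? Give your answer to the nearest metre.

Observed coordinate differences: Δφ = +0.00403°, Δλ = +0.00337°.
Converting to metres (1° lat = 111600 m, cos φ = 0.980212): observed ΔN = 449.7 m, observed ΔE = 368.7 m.
Subtracting the expected shift leaves a residual of 449.7 − (483) = -33.3 m north and 368.7 − (338) = 30.7 m east.
Residual distance = √((-33.3)² + 30.7²) = 45.2 m.

45 m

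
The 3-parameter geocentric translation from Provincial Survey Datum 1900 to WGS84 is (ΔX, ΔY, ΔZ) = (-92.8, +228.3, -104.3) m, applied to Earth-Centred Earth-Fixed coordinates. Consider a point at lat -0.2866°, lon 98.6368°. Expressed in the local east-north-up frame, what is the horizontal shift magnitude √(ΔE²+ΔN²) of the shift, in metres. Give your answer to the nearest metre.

118 m

At φ = -0.2866°, λ = 98.6368°: sin φ = -0.005002, cos φ = 0.999987, sin λ = 0.988660, cos λ = -0.150170.
ΔE = −sin λ·ΔX + cos λ·ΔY = −(0.988660)·(-92.8) + (-0.150170)·(228.3) = 57.46 m.
ΔN = −sin φ cos λ·ΔX − sin φ sin λ·ΔY + cos φ·ΔZ = −(-0.005002)(-0.150170)(-92.8) − (-0.005002)(0.988660)(228.3) + (0.999987)(-104.3) = -103.10 m.
Horizontal magnitude = √(ΔE² + ΔN²) = √(57.46² + (-103.10)²) = 118.03 m.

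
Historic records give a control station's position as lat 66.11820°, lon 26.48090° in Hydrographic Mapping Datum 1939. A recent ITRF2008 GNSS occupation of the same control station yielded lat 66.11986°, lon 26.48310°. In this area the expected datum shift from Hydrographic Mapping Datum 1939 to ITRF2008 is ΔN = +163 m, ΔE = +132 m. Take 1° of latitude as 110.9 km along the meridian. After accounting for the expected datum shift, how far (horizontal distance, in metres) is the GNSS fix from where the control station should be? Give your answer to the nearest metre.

Observed coordinate differences: Δφ = +0.00166°, Δλ = +0.00220°.
Converting to metres (1° lat = 110900 m, cos φ = 0.404851): observed ΔN = 184.1 m, observed ΔE = 98.8 m.
Subtracting the expected shift leaves a residual of 184.1 − (163) = 21.1 m north and 98.8 − (132) = -33.2 m east.
Residual distance = √(21.1² + (-33.2)²) = 39.4 m.

39 m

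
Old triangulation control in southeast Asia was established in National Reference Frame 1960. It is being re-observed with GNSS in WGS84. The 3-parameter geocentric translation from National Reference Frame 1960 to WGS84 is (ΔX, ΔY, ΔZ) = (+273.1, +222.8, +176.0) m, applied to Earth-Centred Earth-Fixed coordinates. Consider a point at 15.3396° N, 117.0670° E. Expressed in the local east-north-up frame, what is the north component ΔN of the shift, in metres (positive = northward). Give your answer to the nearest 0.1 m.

At φ = 15.3396°, λ = 117.0670°: sin φ = 0.264540, cos φ = 0.964375, sin λ = 0.890475, cos λ = -0.455032.
ΔN = −sin φ cos λ·ΔX − sin φ sin λ·ΔY + cos φ·ΔZ = −(0.264540)(-0.455032)(273.1) − (0.264540)(0.890475)(222.8) + (0.964375)(176.0) = 150.12 m.

ΔN = 150.1 m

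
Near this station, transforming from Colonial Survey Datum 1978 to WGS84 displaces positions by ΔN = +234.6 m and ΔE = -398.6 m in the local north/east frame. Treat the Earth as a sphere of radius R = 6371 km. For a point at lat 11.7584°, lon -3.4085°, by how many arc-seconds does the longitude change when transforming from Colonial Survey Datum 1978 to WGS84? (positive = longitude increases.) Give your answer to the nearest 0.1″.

At latitude 11.7584°, cos φ = 0.979016.
One radian of longitude at latitude φ spans R cos φ, so Δλ = ΔE / (R cos φ) = -398.6 / (6371000 × 0.979016) = -6.3906e-05 rad = -13.182″.

Δλ = -13.2″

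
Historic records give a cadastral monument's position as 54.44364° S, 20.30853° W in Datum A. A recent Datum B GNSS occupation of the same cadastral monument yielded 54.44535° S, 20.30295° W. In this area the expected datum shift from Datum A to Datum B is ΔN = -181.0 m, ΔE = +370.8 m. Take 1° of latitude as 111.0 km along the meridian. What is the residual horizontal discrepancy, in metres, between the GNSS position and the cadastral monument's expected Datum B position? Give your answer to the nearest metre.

14 m

Observed coordinate differences: Δφ = -0.00171°, Δλ = +0.00558°.
Converting to metres (1° lat = 111000 m, cos φ = 0.581503): observed ΔN = -189.8 m, observed ΔE = 360.2 m.
Subtracting the expected shift leaves a residual of -189.8 − (-181.0) = -8.8 m north and 360.2 − (370.8) = -10.6 m east.
Residual distance = √((-8.8)² + (-10.6)²) = 13.8 m.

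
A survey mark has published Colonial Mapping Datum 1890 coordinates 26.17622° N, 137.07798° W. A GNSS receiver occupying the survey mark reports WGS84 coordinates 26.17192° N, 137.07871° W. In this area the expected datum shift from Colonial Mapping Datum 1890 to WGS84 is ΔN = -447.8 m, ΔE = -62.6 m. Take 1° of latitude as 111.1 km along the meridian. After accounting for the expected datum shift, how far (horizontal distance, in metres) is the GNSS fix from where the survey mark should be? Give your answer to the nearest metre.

32 m

Observed coordinate differences: Δφ = -0.00430°, Δλ = -0.00073°.
Converting to metres (1° lat = 111100 m, cos φ = 0.897442): observed ΔN = -477.7 m, observed ΔE = -72.8 m.
Subtracting the expected shift leaves a residual of -477.7 − (-447.8) = -29.9 m north and -72.8 − (-62.6) = -10.2 m east.
Residual distance = √((-29.9)² + (-10.2)²) = 31.6 m.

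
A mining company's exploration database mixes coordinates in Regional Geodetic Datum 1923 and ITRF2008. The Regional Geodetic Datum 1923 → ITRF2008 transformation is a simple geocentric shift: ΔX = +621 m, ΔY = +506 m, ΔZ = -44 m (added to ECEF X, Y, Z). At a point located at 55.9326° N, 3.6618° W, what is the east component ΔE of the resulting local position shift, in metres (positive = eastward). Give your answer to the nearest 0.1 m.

ΔE = 544.6 m

The local east axis at (φ, λ) is (−sin λ, cos λ, 0), so ΔE = −sin(-3.6618°)·621 + cos(-3.6618°)·506 = 544.63 m.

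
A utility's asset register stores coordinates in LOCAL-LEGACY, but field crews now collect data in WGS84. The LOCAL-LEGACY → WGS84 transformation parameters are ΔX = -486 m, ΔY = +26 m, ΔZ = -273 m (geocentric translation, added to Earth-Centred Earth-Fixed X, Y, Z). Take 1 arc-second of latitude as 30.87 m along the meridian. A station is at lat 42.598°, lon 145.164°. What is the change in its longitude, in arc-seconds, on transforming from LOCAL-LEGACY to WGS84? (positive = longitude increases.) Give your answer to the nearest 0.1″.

sin φ = 0.676850, cos φ = 0.736121, sin λ = 0.571229, cos λ = -0.820790.
East component: ΔE = −sin λ·ΔX + cos λ·ΔY = −(0.571229)(-486) + (-0.820790)(26) = 256.28 m.
1° of latitude spans 3600 × 30.87 = 111132 m; at latitude φ, 1° of longitude spans that × cos φ = 81806.6 m, so Δλ = 256.28 / 81806.6 × 3600 = 11.278″.

Δλ = 11.3″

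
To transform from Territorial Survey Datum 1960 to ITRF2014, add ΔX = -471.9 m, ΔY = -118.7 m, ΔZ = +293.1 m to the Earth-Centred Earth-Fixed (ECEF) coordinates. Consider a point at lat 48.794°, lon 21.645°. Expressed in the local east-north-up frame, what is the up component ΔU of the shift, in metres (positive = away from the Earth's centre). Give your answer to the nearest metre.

ΔU = -97 m

At φ = 48.794°, λ = 21.645°: sin φ = 0.752346, cos φ = 0.658768, sin λ = 0.368855, cos λ = 0.929487.
ΔU = cos φ cos λ·ΔX + cos φ sin λ·ΔY + sin φ·ΔZ = (0.658768)(0.929487)(-471.9) + (0.658768)(0.368855)(-118.7) + (0.752346)(293.1) = -97.28 m.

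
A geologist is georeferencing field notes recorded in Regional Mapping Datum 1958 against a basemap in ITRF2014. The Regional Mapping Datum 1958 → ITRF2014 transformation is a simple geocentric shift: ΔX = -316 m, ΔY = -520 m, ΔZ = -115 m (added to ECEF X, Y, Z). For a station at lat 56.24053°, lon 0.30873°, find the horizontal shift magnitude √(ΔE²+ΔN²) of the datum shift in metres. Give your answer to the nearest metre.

556 m

At φ = 56.24053°, λ = 0.30873°: sin φ = 0.831378, cos φ = 0.555708, sin λ = 0.005388, cos λ = 0.999985.
ΔE = −sin λ·ΔX + cos λ·ΔY = −(0.005388)·(-316) + (0.999985)·(-520) = -518.29 m.
ΔN = −sin φ cos λ·ΔX − sin φ sin λ·ΔY + cos φ·ΔZ = −(0.831378)(0.999985)(-316) − (0.831378)(0.005388)(-520) + (0.555708)(-115) = 201.13 m.
Horizontal magnitude = √(ΔE² + ΔN²) = √((-518.29)² + 201.13²) = 555.95 m.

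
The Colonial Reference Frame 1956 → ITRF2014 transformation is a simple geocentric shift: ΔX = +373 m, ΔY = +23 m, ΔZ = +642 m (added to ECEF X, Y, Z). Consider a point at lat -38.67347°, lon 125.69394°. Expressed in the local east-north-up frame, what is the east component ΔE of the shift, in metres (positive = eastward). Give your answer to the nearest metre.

At φ = -38.67347°, λ = 125.69394°: sin φ = -0.624881, cos φ = 0.780720, sin λ = 0.812145, cos λ = -0.583455.
ΔE = −sin λ·ΔX + cos λ·ΔY = −(0.812145)·(373) + (-0.583455)·(23) = -316.35 m.

ΔE = -316 m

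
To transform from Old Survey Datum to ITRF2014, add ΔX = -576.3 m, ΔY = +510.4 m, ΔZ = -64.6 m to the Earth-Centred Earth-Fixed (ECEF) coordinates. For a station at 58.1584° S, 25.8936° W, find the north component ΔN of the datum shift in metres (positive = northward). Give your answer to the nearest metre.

ΔN = -664 m

At φ = -58.1584°, λ = -25.8936°: sin φ = -0.849510, cos φ = 0.527573, sin λ = -0.436701, cos λ = 0.899607.
ΔN = −sin φ cos λ·ΔX − sin φ sin λ·ΔY + cos φ·ΔZ = −(-0.849510)(0.899607)(-576.3) − (-0.849510)(-0.436701)(510.4) + (0.527573)(-64.6) = -663.85 m.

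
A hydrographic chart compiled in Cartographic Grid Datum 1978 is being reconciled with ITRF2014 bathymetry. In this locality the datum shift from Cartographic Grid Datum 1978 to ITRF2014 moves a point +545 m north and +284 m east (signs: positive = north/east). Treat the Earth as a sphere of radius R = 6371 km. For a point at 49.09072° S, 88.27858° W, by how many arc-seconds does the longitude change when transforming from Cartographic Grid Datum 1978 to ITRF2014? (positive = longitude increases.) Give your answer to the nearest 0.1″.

Δλ = 14.0″

At latitude -49.09072°, cos φ = 0.654863.
One radian of longitude at latitude φ spans R cos φ, so Δλ = ΔE / (R cos φ) = 284.0 / (6371000 × 0.654863) = 6.8071e-05 rad = 14.041″.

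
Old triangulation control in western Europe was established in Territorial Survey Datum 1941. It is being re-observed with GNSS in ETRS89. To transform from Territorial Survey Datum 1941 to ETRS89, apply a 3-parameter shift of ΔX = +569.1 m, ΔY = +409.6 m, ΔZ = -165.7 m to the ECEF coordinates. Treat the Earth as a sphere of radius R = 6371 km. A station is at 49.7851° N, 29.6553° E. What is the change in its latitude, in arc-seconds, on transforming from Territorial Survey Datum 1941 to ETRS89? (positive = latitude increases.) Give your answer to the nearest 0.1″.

Δφ = -20.7″

sin φ = 0.763628, cos φ = 0.645656, sin λ = 0.494781, cos λ = 0.869018.
North component: ΔN = −sin φ cos λ·ΔX − sin φ sin λ·ΔY + cos φ·ΔZ = −(0.763628)(0.869018)(569.1) − (0.763628)(0.494781)(409.6) + (0.645656)(-165.7) = -639.40 m.
1° of latitude spans πR/180 = 111195 m, so Δφ = -639.40 / 111195 × 3600 = -20.701″.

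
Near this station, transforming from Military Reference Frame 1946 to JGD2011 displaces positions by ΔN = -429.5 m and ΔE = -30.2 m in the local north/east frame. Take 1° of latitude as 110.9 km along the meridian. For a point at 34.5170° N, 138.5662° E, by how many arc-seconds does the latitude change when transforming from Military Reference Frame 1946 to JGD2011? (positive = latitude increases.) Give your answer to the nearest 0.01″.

Δφ = -13.94″

1° of latitude = 110.9 km, so Δφ = -429.5 / 110900 = -0.0038729° = -13.942″.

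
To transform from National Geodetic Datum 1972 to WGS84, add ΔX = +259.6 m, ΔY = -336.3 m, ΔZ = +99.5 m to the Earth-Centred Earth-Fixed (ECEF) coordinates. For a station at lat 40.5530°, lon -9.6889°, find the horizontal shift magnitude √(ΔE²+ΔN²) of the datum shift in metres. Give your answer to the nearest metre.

The local east axis at (φ, λ) is (−sin λ, cos λ, 0), so ΔE = −sin(-9.6889°)·259.6 + cos(-9.6889°)·(-336.3) = -287.81 m.
The local north axis is (−sin φ cos λ, −sin φ sin λ, cos φ), giving ΔN = -166.372 − 36.798 + 75.601 = -127.57 m.
Horizontal magnitude = √(ΔE² + ΔN²) = √((-287.81)² + (-127.57)²) = 314.82 m.

315 m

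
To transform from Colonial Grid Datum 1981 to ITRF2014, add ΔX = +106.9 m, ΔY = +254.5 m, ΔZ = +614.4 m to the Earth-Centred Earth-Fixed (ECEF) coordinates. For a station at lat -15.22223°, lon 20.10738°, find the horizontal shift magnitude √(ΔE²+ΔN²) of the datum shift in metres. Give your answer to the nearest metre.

The local east axis at (φ, λ) is (−sin λ, cos λ, 0), so ΔE = −sin(20.10738°)·106.9 + cos(20.10738°)·254.5 = 202.24 m.
The local north axis is (−sin φ cos λ, −sin φ sin λ, cos φ), giving ΔN = 26.357 + 22.972 + 592.844 = 642.17 m.
Horizontal magnitude = √(ΔE² + ΔN²) = √(202.24² + 642.17²) = 673.27 m.

673 m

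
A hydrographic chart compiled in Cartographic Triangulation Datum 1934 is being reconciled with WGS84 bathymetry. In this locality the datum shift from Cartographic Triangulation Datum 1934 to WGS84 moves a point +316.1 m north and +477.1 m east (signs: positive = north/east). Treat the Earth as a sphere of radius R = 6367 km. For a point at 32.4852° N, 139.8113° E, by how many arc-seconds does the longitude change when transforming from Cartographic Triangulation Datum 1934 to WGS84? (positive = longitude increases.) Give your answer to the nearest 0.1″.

Δλ = 18.3″

At latitude 32.4852°, cos φ = 0.843530.
One radian of longitude at latitude φ spans R cos φ, so Δλ = ΔE / (R cos φ) = 477.1 / (6367000 × 0.843530) = 8.8833e-05 rad = 18.323″.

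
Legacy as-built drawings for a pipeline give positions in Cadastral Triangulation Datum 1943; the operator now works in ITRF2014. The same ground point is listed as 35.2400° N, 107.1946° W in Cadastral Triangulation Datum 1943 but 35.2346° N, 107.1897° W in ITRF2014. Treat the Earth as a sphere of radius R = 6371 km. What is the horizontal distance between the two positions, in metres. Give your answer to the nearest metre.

747 m

Δφ = 35.2346° − 35.2400° = -0.0054°; Δλ = -107.1897° − -107.1946° = +0.0049°.
1° along a meridian = πR/180 = 111195 m.
ΔN = Δφ × 111195 = -600.5 m; ΔE = Δλ × 111195 × cos(35.2400°) = +0.0049 × 111195 × 0.816742 = 445.0 m.
Distance = √(ΔE² + ΔN²) = √(445.0² + (-600.5)²) = 747.4 m.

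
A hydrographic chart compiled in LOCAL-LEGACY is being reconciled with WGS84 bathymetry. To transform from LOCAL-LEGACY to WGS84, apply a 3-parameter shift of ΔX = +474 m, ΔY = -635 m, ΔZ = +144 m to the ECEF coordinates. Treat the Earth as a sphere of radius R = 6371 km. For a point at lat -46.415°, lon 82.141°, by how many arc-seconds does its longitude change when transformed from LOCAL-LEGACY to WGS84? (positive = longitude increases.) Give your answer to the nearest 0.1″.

Δλ = -26.1″

sin φ = -0.724352, cos φ = 0.689430, sin λ = 0.990608, cos λ = 0.136736.
East component: ΔE = −sin λ·ΔX + cos λ·ΔY = −(0.990608)(474) + (0.136736)(-635) = -556.38 m.
1° of latitude spans πR/180 = 111195 m; at latitude φ, 1° of longitude spans that × cos φ = 76661.1 m, so Δλ = -556.38 / 76661.1 × 3600 = -26.127″.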